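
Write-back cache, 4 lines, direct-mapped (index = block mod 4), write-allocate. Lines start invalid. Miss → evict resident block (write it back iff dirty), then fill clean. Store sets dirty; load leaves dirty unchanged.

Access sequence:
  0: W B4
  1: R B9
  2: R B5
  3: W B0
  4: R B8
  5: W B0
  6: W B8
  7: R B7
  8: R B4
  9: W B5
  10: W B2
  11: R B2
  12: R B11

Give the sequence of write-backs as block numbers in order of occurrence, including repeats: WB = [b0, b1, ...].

0: W B4 -> L0 miss  d=D]
1: R B9 -> L1 miss  d=-]
2: R B5 -> L1 miss  d=-]
3: W B0 -> L0 miss wb->B4  d=D]
4: R B8 -> L0 miss wb->B0  d=-]
5: W B0 -> L0 miss  d=D]
6: W B8 -> L0 miss wb->B0  d=D]
7: R B7 -> L3 miss  d=-]
8: R B4 -> L0 miss wb->B8  d=-]
9: W B5 -> L1 hit  d=D]
10: W B2 -> L2 miss  d=D]
11: R B2 -> L2 hit  d=D]
12: R B11 -> L3 miss  d=-]

WB = [4, 0, 0, 8]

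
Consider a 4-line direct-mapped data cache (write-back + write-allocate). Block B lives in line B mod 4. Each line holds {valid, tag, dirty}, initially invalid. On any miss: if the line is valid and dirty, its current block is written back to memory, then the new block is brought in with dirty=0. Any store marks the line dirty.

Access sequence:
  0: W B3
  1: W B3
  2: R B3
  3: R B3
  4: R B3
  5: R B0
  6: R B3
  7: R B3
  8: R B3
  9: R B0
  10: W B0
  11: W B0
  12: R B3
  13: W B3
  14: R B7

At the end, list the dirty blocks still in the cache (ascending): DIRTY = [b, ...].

DIRTY = [0]

0: W B3 -> L3 miss  d=D]
1: W B3 -> L3 hit  d=D]
2: R B3 -> L3 hit  d=D]
3: R B3 -> L3 hit  d=D]
4: R B3 -> L3 hit  d=D]
5: R B0 -> L0 miss  d=-]
6: R B3 -> L3 hit  d=D]
7: R B3 -> L3 hit  d=D]
8: R B3 -> L3 hit  d=D]
9: R B0 -> L0 hit  d=-]
10: W B0 -> L0 hit  d=D]
11: W B0 -> L0 hit  d=D]
12: R B3 -> L3 hit  d=D]
13: W B3 -> L3 hit  d=D]
14: R B7 -> L3 miss wb->B3  d=-]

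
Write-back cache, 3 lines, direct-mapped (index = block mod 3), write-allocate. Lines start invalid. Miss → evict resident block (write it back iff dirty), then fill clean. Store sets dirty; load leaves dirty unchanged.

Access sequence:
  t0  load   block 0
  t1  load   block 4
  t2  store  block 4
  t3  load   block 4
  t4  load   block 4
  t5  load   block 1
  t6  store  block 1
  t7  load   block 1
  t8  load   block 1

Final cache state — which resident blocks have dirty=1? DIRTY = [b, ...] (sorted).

DIRTY = [1]

0: R B0 → L0 miss [-]
1: R B4 → L1 miss [-]
2: W B4 → L1 hit [D]
3: R B4 → L1 hit [D]
4: R B4 → L1 hit [D]
5: R B1 → L1 miss wb→B4 [-]
6: W B1 → L1 hit [D]
7: R B1 → L1 hit [D]
8: R B1 → L1 hit [D]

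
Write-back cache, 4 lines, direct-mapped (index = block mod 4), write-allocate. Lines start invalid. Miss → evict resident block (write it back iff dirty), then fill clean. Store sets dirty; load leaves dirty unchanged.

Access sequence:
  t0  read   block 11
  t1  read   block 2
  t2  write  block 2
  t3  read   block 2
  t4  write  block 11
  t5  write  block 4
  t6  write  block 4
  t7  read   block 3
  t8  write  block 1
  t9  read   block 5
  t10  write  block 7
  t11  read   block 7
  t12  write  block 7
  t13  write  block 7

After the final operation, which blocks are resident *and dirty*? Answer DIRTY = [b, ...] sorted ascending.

DIRTY = [2, 4, 7]

  0 | R B11 → L3 miss [-]
  1 | R B2 → L2 miss [-]
  2 | W B2 → L2 hit [D]
  3 | R B2 → L2 hit [D]
  4 | W B11 → L3 hit [D]
  5 | W B4 → L0 miss [D]
  6 | W B4 → L0 hit [D]
  7 | R B3 → L3 miss wb→B11 [-]
  8 | W B1 → L1 miss [D]
  9 | R B5 → L1 miss wb→B1 [-]
  10 | W B7 → L3 miss [D]
  11 | R B7 → L3 hit [D]
  12 | W B7 → L3 hit [D]
  13 | W B7 → L3 hit [D]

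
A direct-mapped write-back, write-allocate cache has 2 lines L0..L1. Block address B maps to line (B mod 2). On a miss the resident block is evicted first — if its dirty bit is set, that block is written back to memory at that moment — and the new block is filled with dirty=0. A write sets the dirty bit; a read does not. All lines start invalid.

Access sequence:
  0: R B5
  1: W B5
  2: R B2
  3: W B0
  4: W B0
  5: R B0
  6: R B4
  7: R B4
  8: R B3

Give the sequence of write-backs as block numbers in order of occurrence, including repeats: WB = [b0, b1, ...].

WB = [0, 5]

  0 | R B5 → L1 miss [-]
  1 | W B5 → L1 hit [D]
  2 | R B2 → L0 miss [-]
  3 | W B0 → L0 miss [D]
  4 | W B0 → L0 hit [D]
  5 | R B0 → L0 hit [D]
  6 | R B4 → L0 miss wb→B0 [-]
  7 | R B4 → L0 hit [-]
  8 | R B3 → L1 miss wb→B5 [-]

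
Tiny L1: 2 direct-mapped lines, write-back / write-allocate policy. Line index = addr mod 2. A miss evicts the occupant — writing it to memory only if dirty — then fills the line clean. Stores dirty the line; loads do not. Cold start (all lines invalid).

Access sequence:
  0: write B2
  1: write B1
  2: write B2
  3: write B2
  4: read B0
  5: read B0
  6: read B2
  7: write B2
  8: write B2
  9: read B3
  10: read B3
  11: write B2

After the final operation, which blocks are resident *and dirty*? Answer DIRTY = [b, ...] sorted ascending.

0: W B2 -> L0 miss  d=D]
1: W B1 -> L1 miss  d=D]
2: W B2 -> L0 hit  d=D]
3: W B2 -> L0 hit  d=D]
4: R B0 -> L0 miss wb->B2  d=-]
5: R B0 -> L0 hit  d=-]
6: R B2 -> L0 miss  d=-]
7: W B2 -> L0 hit  d=D]
8: W B2 -> L0 hit  d=D]
9: R B3 -> L1 miss wb->B1  d=-]
10: R B3 -> L1 hit  d=-]
11: W B2 -> L0 hit  d=D]

DIRTY = [2]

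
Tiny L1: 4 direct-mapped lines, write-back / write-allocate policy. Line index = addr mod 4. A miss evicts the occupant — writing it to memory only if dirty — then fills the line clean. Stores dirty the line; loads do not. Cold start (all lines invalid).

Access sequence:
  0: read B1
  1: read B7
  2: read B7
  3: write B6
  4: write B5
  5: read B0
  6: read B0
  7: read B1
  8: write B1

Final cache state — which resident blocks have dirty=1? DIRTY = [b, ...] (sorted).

  0 | R B1 → L1 miss [-]
  1 | R B7 → L3 miss [-]
  2 | R B7 → L3 hit [-]
  3 | W B6 → L2 miss [D]
  4 | W B5 → L1 miss [D]
  5 | R B0 → L0 miss [-]
  6 | R B0 → L0 hit [-]
  7 | R B1 → L1 miss wb→B5 [-]
  8 | W B1 → L1 hit [D]

DIRTY = [1, 6]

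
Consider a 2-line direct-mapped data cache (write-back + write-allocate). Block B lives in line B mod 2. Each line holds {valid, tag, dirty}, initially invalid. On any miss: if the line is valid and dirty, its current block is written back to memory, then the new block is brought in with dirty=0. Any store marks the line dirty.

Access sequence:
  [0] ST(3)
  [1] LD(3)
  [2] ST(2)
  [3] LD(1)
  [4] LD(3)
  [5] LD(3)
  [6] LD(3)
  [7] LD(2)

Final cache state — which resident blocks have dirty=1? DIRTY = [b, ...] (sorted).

0: W B3 → L1 miss [D]
1: R B3 → L1 hit [D]
2: W B2 → L0 miss [D]
3: R B1 → L1 miss wb→B3 [-]
4: R B3 → L1 miss [-]
5: R B3 → L1 hit [-]
6: R B3 → L1 hit [-]
7: R B2 → L0 hit [D]

DIRTY = [2]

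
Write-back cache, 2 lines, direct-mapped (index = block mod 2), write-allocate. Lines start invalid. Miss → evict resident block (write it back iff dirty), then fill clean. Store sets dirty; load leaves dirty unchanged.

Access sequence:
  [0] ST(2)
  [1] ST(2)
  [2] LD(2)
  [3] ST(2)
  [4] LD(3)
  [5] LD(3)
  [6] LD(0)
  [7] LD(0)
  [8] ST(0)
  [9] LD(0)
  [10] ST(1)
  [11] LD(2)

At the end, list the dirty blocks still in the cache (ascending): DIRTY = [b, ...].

0: W B2 → L0 miss [D]
1: W B2 → L0 hit [D]
2: R B2 → L0 hit [D]
3: W B2 → L0 hit [D]
4: R B3 → L1 miss [-]
5: R B3 → L1 hit [-]
6: R B0 → L0 miss wb→B2 [-]
7: R B0 → L0 hit [-]
8: W B0 → L0 hit [D]
9: R B0 → L0 hit [D]
10: W B1 → L1 miss [D]
11: R B2 → L0 miss wb→B0 [-]

DIRTY = [1]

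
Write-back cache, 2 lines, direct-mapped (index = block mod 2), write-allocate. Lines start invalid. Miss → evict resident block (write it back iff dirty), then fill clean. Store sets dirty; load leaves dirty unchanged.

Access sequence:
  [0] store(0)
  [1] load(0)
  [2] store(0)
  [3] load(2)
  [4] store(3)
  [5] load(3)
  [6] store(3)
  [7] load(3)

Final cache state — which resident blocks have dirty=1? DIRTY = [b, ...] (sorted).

DIRTY = [3]

  0 | W B0 → L0 miss [D]
  1 | R B0 → L0 hit [D]
  2 | W B0 → L0 hit [D]
  3 | R B2 → L0 miss wb→B0 [-]
  4 | W B3 → L1 miss [D]
  5 | R B3 → L1 hit [D]
  6 | W B3 → L1 hit [D]
  7 | R B3 → L1 hit [D]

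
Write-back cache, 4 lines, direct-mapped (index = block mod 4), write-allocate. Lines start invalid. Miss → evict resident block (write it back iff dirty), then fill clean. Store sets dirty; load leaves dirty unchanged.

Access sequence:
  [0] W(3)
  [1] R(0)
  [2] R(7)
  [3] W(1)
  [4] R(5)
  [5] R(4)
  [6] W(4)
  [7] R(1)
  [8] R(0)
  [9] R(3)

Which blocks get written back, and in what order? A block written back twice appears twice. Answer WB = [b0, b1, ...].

WB = [3, 1, 4]

0: W B3 → L3 miss [D]
1: R B0 → L0 miss [-]
2: R B7 → L3 miss wb→B3 [-]
3: W B1 → L1 miss [D]
4: R B5 → L1 miss wb→B1 [-]
5: R B4 → L0 miss [-]
6: W B4 → L0 hit [D]
7: R B1 → L1 miss [-]
8: R B0 → L0 miss wb→B4 [-]
9: R B3 → L3 miss [-]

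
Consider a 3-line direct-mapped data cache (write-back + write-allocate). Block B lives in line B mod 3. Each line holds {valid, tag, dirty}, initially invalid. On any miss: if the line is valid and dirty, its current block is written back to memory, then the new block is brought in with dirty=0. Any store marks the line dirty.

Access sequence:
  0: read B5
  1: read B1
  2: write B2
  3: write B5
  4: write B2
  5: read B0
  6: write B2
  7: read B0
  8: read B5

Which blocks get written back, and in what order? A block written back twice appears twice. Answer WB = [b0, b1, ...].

WB = [2, 5, 2]

0: R B5 → L2 miss [-]
1: R B1 → L1 miss [-]
2: W B2 → L2 miss [D]
3: W B5 → L2 miss wb→B2 [D]
4: W B2 → L2 miss wb→B5 [D]
5: R B0 → L0 miss [-]
6: W B2 → L2 hit [D]
7: R B0 → L0 hit [-]
8: R B5 → L2 miss wb→B2 [-]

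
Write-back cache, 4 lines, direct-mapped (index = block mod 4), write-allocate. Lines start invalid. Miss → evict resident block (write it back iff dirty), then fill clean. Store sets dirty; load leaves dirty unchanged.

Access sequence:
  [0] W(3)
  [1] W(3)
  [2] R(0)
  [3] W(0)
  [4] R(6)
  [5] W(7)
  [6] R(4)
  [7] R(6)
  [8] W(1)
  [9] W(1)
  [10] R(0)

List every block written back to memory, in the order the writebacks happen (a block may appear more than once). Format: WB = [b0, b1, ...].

WB = [3, 0]

0: W B3 -> L3 miss  d=D]
1: W B3 -> L3 hit  d=D]
2: R B0 -> L0 miss  d=-]
3: W B0 -> L0 hit  d=D]
4: R B6 -> L2 miss  d=-]
5: W B7 -> L3 miss wb->B3  d=D]
6: R B4 -> L0 miss wb->B0  d=-]
7: R B6 -> L2 hit  d=-]
8: W B1 -> L1 miss  d=D]
9: W B1 -> L1 hit  d=D]
10: R B0 -> L0 miss  d=-]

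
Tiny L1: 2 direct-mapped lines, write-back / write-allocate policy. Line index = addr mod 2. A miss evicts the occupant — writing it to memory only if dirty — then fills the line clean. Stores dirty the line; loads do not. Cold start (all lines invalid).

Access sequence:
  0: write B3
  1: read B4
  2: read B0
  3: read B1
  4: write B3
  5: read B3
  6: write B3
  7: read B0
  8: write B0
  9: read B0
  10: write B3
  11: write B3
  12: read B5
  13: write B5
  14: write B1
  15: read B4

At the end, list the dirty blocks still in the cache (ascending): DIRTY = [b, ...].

DIRTY = [1]

0: W B3 -> L1 miss  d=D]
1: R B4 -> L0 miss  d=-]
2: R B0 -> L0 miss  d=-]
3: R B1 -> L1 miss wb->B3  d=-]
4: W B3 -> L1 miss  d=D]
5: R B3 -> L1 hit  d=D]
6: W B3 -> L1 hit  d=D]
7: R B0 -> L0 hit  d=-]
8: W B0 -> L0 hit  d=D]
9: R B0 -> L0 hit  d=D]
10: W B3 -> L1 hit  d=D]
11: W B3 -> L1 hit  d=D]
12: R B5 -> L1 miss wb->B3  d=-]
13: W B5 -> L1 hit  d=D]
14: W B1 -> L1 miss wb->B5  d=D]
15: R B4 -> L0 miss wb->B0  d=-]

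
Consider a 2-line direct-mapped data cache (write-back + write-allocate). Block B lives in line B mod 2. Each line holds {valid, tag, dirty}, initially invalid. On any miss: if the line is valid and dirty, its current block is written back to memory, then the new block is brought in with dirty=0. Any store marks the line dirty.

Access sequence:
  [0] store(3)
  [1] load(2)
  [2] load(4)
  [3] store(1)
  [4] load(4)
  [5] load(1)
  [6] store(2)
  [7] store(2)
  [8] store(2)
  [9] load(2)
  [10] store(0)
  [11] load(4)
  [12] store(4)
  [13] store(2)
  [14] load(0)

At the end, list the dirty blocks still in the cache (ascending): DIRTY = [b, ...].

0: W B3 → L1 miss [D]
1: R B2 → L0 miss [-]
2: R B4 → L0 miss [-]
3: W B1 → L1 miss wb→B3 [D]
4: R B4 → L0 hit [-]
5: R B1 → L1 hit [D]
6: W B2 → L0 miss [D]
7: W B2 → L0 hit [D]
8: W B2 → L0 hit [D]
9: R B2 → L0 hit [D]
10: W B0 → L0 miss wb→B2 [D]
11: R B4 → L0 miss wb→B0 [-]
12: W B4 → L0 hit [D]
13: W B2 → L0 miss wb→B4 [D]
14: R B0 → L0 miss wb→B2 [-]

DIRTY = [1]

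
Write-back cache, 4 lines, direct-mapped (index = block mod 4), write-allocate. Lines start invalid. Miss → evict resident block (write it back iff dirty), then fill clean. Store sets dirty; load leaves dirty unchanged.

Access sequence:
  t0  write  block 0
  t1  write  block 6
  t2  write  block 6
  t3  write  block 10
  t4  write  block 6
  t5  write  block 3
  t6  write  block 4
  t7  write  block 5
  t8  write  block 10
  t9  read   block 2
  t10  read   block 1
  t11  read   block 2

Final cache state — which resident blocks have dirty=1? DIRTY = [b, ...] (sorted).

DIRTY = [3, 4]

  0 | W B0 → L0 miss [D]
  1 | W B6 → L2 miss [D]
  2 | W B6 → L2 hit [D]
  3 | W B10 → L2 miss wb→B6 [D]
  4 | W B6 → L2 miss wb→B10 [D]
  5 | W B3 → L3 miss [D]
  6 | W B4 → L0 miss wb→B0 [D]
  7 | W B5 → L1 miss [D]
  8 | W B10 → L2 miss wb→B6 [D]
  9 | R B2 → L2 miss wb→B10 [-]
  10 | R B1 → L1 miss wb→B5 [-]
  11 | R B2 → L2 hit [-]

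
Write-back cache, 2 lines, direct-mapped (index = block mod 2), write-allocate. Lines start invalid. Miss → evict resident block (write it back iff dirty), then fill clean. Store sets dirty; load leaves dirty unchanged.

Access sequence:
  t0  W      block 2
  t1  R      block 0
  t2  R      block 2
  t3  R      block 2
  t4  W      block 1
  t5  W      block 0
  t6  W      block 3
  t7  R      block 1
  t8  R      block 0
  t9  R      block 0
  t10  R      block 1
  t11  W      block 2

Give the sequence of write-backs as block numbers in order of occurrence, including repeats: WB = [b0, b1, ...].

WB = [2, 1, 3, 0]

0: W B2 → L0 miss [D]
1: R B0 → L0 miss wb→B2 [-]
2: R B2 → L0 miss [-]
3: R B2 → L0 hit [-]
4: W B1 → L1 miss [D]
5: W B0 → L0 miss [D]
6: W B3 → L1 miss wb→B1 [D]
7: R B1 → L1 miss wb→B3 [-]
8: R B0 → L0 hit [D]
9: R B0 → L0 hit [D]
10: R B1 → L1 hit [-]
11: W B2 → L0 miss wb→B0 [D]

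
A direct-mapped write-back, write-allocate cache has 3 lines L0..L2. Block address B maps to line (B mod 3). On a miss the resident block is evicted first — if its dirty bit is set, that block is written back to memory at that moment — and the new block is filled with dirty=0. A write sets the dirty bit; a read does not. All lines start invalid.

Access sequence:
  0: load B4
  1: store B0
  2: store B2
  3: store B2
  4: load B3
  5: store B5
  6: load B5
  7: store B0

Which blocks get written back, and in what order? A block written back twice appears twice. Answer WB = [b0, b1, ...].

WB = [0, 2]

  0 | R B4 → L1 miss [-]
  1 | W B0 → L0 miss [D]
  2 | W B2 → L2 miss [D]
  3 | W B2 → L2 hit [D]
  4 | R B3 → L0 miss wb→B0 [-]
  5 | W B5 → L2 miss wb→B2 [D]
  6 | R B5 → L2 hit [D]
  7 | W B0 → L0 miss [D]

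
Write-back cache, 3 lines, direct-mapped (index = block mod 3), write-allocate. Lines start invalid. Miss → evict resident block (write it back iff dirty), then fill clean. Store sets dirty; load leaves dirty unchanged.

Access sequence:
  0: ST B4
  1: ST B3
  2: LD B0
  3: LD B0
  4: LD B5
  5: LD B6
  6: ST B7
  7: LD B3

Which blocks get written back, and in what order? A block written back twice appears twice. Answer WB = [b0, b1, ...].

0: W B4 → L1 miss [D]
1: W B3 → L0 miss [D]
2: R B0 → L0 miss wb→B3 [-]
3: R B0 → L0 hit [-]
4: R B5 → L2 miss [-]
5: R B6 → L0 miss [-]
6: W B7 → L1 miss wb→B4 [D]
7: R B3 → L0 miss [-]

WB = [3, 4]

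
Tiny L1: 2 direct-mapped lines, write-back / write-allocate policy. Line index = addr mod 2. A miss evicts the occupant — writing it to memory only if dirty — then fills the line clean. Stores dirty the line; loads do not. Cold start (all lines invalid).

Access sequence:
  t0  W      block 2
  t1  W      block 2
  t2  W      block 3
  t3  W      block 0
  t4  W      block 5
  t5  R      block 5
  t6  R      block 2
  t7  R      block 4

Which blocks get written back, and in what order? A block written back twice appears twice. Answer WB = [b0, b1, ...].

0: W B2 → L0 miss [D]
1: W B2 → L0 hit [D]
2: W B3 → L1 miss [D]
3: W B0 → L0 miss wb→B2 [D]
4: W B5 → L1 miss wb→B3 [D]
5: R B5 → L1 hit [D]
6: R B2 → L0 miss wb→B0 [-]
7: R B4 → L0 miss [-]

WB = [2, 3, 0]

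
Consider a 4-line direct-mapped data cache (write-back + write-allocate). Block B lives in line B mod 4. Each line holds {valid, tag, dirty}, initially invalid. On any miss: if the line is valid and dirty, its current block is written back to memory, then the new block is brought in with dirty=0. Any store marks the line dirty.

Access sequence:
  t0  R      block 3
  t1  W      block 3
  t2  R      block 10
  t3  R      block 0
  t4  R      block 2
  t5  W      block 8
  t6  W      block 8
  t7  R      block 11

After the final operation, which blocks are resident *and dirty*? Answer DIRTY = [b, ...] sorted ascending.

DIRTY = [8]

0: R B3 -> L3 miss  d=-]
1: W B3 -> L3 hit  d=D]
2: R B10 -> L2 miss  d=-]
3: R B0 -> L0 miss  d=-]
4: R B2 -> L2 miss  d=-]
5: W B8 -> L0 miss  d=D]
6: W B8 -> L0 hit  d=D]
7: R B11 -> L3 miss wb->B3  d=-]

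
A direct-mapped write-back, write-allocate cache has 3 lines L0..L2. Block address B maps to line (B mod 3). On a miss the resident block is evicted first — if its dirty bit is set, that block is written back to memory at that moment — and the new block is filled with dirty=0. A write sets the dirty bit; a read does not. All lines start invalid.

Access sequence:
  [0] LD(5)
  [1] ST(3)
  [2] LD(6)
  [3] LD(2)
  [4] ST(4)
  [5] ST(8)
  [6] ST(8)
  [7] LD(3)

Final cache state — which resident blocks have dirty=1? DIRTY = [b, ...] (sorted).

  0 | R B5 → L2 miss [-]
  1 | W B3 → L0 miss [D]
  2 | R B6 → L0 miss wb→B3 [-]
  3 | R B2 → L2 miss [-]
  4 | W B4 → L1 miss [D]
  5 | W B8 → L2 miss [D]
  6 | W B8 → L2 hit [D]
  7 | R B3 → L0 miss [-]

DIRTY = [4, 8]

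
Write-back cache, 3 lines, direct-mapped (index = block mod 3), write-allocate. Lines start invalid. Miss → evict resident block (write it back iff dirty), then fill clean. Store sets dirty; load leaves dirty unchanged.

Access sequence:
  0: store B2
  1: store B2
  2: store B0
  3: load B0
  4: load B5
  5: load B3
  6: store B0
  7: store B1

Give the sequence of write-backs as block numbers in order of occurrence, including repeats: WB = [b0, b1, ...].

WB = [2, 0]

0: W B2 -> L2 miss  d=D]
1: W B2 -> L2 hit  d=D]
2: W B0 -> L0 miss  d=D]
3: R B0 -> L0 hit  d=D]
4: R B5 -> L2 miss wb->B2  d=-]
5: R B3 -> L0 miss wb->B0  d=-]
6: W B0 -> L0 miss  d=D]
7: W B1 -> L1 miss  d=D]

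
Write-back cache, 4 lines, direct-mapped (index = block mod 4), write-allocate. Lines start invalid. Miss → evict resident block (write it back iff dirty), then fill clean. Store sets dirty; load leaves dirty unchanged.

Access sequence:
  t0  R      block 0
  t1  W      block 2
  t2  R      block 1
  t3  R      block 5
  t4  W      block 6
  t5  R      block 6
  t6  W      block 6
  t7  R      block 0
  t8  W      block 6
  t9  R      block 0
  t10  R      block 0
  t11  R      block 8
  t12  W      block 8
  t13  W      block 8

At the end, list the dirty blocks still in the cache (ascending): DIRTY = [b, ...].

DIRTY = [6, 8]

0: R B0 → L0 miss [-]
1: W B2 → L2 miss [D]
2: R B1 → L1 miss [-]
3: R B5 → L1 miss [-]
4: W B6 → L2 miss wb→B2 [D]
5: R B6 → L2 hit [D]
6: W B6 → L2 hit [D]
7: R B0 → L0 hit [-]
8: W B6 → L2 hit [D]
9: R B0 → L0 hit [-]
10: R B0 → L0 hit [-]
11: R B8 → L0 miss [-]
12: W B8 → L0 hit [D]
13: W B8 → L0 hit [D]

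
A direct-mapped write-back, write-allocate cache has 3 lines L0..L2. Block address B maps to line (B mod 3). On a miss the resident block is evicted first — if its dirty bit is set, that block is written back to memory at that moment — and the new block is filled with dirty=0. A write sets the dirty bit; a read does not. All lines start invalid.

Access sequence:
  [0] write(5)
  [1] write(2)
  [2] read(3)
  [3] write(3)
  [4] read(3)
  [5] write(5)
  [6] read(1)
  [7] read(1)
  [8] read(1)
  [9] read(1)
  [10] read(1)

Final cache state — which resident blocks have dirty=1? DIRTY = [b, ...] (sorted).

  0 | W B5 → L2 miss [D]
  1 | W B2 → L2 miss wb→B5 [D]
  2 | R B3 → L0 miss [-]
  3 | W B3 → L0 hit [D]
  4 | R B3 → L0 hit [D]
  5 | W B5 → L2 miss wb→B2 [D]
  6 | R B1 → L1 miss [-]
  7 | R B1 → L1 hit [-]
  8 | R B1 → L1 hit [-]
  9 | R B1 → L1 hit [-]
  10 | R B1 → L1 hit [-]

DIRTY = [3, 5]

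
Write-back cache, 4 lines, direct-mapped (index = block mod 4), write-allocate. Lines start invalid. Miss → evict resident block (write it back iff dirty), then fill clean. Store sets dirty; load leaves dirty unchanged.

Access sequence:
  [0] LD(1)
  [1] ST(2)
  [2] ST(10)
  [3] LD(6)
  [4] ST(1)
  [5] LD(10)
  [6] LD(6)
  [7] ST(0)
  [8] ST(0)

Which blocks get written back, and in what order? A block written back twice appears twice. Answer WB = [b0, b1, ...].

  0 | R B1 → L1 miss [-]
  1 | W B2 → L2 miss [D]
  2 | W B10 → L2 miss wb→B2 [D]
  3 | R B6 → L2 miss wb→B10 [-]
  4 | W B1 → L1 hit [D]
  5 | R B10 → L2 miss [-]
  6 | R B6 → L2 miss [-]
  7 | W B0 → L0 miss [D]
  8 | W B0 → L0 hit [D]

WB = [2, 10]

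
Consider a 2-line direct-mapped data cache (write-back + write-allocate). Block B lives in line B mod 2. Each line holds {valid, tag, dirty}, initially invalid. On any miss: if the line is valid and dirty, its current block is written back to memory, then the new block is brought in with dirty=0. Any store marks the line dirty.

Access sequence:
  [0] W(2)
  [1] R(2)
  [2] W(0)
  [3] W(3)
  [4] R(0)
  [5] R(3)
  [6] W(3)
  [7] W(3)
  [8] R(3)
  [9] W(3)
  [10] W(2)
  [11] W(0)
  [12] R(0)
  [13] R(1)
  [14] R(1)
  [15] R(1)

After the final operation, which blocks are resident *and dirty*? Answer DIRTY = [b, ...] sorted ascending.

0: W B2 → L0 miss [D]
1: R B2 → L0 hit [D]
2: W B0 → L0 miss wb→B2 [D]
3: W B3 → L1 miss [D]
4: R B0 → L0 hit [D]
5: R B3 → L1 hit [D]
6: W B3 → L1 hit [D]
7: W B3 → L1 hit [D]
8: R B3 → L1 hit [D]
9: W B3 → L1 hit [D]
10: W B2 → L0 miss wb→B0 [D]
11: W B0 → L0 miss wb→B2 [D]
12: R B0 → L0 hit [D]
13: R B1 → L1 miss wb→B3 [-]
14: R B1 → L1 hit [-]
15: R B1 → L1 hit [-]

DIRTY = [0]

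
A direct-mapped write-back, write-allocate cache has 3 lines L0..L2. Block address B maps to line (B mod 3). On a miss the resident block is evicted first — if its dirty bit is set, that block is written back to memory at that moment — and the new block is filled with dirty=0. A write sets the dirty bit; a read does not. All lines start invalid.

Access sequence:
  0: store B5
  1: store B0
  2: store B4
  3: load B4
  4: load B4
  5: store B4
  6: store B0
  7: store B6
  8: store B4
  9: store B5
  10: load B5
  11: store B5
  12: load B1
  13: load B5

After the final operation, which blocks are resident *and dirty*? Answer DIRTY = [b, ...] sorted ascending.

DIRTY = [5, 6]

  0 | W B5 → L2 miss [D]
  1 | W B0 → L0 miss [D]
  2 | W B4 → L1 miss [D]
  3 | R B4 → L1 hit [D]
  4 | R B4 → L1 hit [D]
  5 | W B4 → L1 hit [D]
  6 | W B0 → L0 hit [D]
  7 | W B6 → L0 miss wb→B0 [D]
  8 | W B4 → L1 hit [D]
  9 | W B5 → L2 hit [D]
  10 | R B5 → L2 hit [D]
  11 | W B5 → L2 hit [D]
  12 | R B1 → L1 miss wb→B4 [-]
  13 | R B5 → L2 hit [D]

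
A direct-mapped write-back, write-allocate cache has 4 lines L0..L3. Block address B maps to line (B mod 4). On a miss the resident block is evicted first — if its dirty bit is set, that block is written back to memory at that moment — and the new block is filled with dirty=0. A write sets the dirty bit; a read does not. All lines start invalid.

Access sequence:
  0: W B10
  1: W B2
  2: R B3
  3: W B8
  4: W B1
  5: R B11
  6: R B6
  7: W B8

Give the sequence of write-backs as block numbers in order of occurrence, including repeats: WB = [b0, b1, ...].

0: W B10 -> L2 miss  d=D]
1: W B2 -> L2 miss wb->B10  d=D]
2: R B3 -> L3 miss  d=-]
3: W B8 -> L0 miss  d=D]
4: W B1 -> L1 miss  d=D]
5: R B11 -> L3 miss  d=-]
6: R B6 -> L2 miss wb->B2  d=-]
7: W B8 -> L0 hit  d=D]

WB = [10, 2]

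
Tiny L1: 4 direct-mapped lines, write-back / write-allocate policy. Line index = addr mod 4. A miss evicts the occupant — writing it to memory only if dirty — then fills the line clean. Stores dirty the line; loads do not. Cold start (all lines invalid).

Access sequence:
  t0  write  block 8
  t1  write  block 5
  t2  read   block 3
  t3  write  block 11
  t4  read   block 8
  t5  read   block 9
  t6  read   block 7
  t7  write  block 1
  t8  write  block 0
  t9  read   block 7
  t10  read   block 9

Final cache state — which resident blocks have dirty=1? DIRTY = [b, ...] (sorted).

0: W B8 -> L0 miss  d=D]
1: W B5 -> L1 miss  d=D]
2: R B3 -> L3 miss  d=-]
3: W B11 -> L3 miss  d=D]
4: R B8 -> L0 hit  d=D]
5: R B9 -> L1 miss wb->B5  d=-]
6: R B7 -> L3 miss wb->B11  d=-]
7: W B1 -> L1 miss  d=D]
8: W B0 -> L0 miss wb->B8  d=D]
9: R B7 -> L3 hit  d=-]
10: R B9 -> L1 miss wb->B1  d=-]

DIRTY = [0]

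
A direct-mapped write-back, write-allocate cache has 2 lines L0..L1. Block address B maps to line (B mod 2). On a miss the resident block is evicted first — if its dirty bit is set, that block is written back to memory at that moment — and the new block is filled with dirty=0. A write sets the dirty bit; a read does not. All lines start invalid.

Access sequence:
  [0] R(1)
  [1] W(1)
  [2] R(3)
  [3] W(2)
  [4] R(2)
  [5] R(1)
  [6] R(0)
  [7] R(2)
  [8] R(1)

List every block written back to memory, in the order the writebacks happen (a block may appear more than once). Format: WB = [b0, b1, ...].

  0 | R B1 → L1 miss [-]
  1 | W B1 → L1 hit [D]
  2 | R B3 → L1 miss wb→B1 [-]
  3 | W B2 → L0 miss [D]
  4 | R B2 → L0 hit [D]
  5 | R B1 → L1 miss [-]
  6 | R B0 → L0 miss wb→B2 [-]
  7 | R B2 → L0 miss [-]
  8 | R B1 → L1 hit [-]

WB = [1, 2]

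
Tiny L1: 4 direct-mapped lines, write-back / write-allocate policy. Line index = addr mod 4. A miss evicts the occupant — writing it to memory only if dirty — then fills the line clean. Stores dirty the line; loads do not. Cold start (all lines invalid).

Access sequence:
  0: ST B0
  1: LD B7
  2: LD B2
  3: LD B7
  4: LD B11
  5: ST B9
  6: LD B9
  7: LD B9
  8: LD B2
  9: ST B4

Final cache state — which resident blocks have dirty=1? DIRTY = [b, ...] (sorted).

0: W B0 → L0 miss [D]
1: R B7 → L3 miss [-]
2: R B2 → L2 miss [-]
3: R B7 → L3 hit [-]
4: R B11 → L3 miss [-]
5: W B9 → L1 miss [D]
6: R B9 → L1 hit [D]
7: R B9 → L1 hit [D]
8: R B2 → L2 hit [-]
9: W B4 → L0 miss wb→B0 [D]

DIRTY = [4, 9]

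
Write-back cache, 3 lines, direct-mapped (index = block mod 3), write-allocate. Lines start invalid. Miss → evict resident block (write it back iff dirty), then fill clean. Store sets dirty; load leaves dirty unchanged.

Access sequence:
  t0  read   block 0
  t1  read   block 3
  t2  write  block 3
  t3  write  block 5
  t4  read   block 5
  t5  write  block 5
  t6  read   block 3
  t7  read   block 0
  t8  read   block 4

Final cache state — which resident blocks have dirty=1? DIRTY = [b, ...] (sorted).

DIRTY = [5]

  0 | R B0 → L0 miss [-]
  1 | R B3 → L0 miss [-]
  2 | W B3 → L0 hit [D]
  3 | W B5 → L2 miss [D]
  4 | R B5 → L2 hit [D]
  5 | W B5 → L2 hit [D]
  6 | R B3 → L0 hit [D]
  7 | R B0 → L0 miss wb→B3 [-]
  8 | R B4 → L1 miss [-]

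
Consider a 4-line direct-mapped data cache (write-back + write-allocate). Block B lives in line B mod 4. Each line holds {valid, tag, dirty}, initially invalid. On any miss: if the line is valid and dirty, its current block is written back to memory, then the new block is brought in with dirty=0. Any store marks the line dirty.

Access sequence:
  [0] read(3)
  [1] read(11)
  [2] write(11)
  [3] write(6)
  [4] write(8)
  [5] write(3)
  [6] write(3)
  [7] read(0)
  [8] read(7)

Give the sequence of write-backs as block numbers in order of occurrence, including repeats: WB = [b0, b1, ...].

WB = [11, 8, 3]

0: R B3 -> L3 miss  d=-]
1: R B11 -> L3 miss  d=-]
2: W B11 -> L3 hit  d=D]
3: W B6 -> L2 miss  d=D]
4: W B8 -> L0 miss  d=D]
5: W B3 -> L3 miss wb->B11  d=D]
6: W B3 -> L3 hit  d=D]
7: R B0 -> L0 miss wb->B8  d=-]
8: R B7 -> L3 miss wb->B3  d=-]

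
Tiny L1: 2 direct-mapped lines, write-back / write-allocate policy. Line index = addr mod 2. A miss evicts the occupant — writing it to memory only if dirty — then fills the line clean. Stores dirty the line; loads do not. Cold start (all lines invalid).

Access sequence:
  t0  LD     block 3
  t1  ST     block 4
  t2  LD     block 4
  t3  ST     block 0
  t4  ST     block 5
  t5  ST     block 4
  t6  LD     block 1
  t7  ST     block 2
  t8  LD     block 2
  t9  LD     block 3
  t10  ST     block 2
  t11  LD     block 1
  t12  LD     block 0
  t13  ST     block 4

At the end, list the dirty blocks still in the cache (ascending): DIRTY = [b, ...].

  0 | R B3 → L1 miss [-]
  1 | W B4 → L0 miss [D]
  2 | R B4 → L0 hit [D]
  3 | W B0 → L0 miss wb→B4 [D]
  4 | W B5 → L1 miss [D]
  5 | W B4 → L0 miss wb→B0 [D]
  6 | R B1 → L1 miss wb→B5 [-]
  7 | W B2 → L0 miss wb→B4 [D]
  8 | R B2 → L0 hit [D]
  9 | R B3 → L1 miss [-]
  10 | W B2 → L0 hit [D]
  11 | R B1 → L1 miss [-]
  12 | R B0 → L0 miss wb→B2 [-]
  13 | W B4 → L0 miss [D]

DIRTY = [4]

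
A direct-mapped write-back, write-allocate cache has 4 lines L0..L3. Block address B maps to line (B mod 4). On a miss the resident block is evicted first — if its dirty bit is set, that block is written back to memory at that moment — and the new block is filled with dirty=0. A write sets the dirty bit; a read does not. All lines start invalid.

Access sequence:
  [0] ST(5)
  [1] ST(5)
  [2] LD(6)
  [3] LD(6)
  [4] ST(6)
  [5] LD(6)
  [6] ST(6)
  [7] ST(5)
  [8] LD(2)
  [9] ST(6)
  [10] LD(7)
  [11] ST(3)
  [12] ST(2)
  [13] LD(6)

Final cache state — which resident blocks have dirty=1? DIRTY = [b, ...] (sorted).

  0 | W B5 → L1 miss [D]
  1 | W B5 → L1 hit [D]
  2 | R B6 → L2 miss [-]
  3 | R B6 → L2 hit [-]
  4 | W B6 → L2 hit [D]
  5 | R B6 → L2 hit [D]
  6 | W B6 → L2 hit [D]
  7 | W B5 → L1 hit [D]
  8 | R B2 → L2 miss wb→B6 [-]
  9 | W B6 → L2 miss [D]
  10 | R B7 → L3 miss [-]
  11 | W B3 → L3 miss [D]
  12 | W B2 → L2 miss wb→B6 [D]
  13 | R B6 → L2 miss wb→B2 [-]

DIRTY = [3, 5]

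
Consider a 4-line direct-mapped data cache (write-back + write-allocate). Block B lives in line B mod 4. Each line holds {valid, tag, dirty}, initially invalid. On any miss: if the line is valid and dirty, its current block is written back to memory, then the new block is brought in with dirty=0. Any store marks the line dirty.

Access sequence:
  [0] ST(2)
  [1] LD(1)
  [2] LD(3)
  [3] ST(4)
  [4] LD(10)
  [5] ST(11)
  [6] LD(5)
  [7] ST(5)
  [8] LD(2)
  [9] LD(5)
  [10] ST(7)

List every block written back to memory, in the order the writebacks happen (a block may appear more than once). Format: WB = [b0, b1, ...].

WB = [2, 11]

0: W B2 → L2 miss [D]
1: R B1 → L1 miss [-]
2: R B3 → L3 miss [-]
3: W B4 → L0 miss [D]
4: R B10 → L2 miss wb→B2 [-]
5: W B11 → L3 miss [D]
6: R B5 → L1 miss [-]
7: W B5 → L1 hit [D]
8: R B2 → L2 miss [-]
9: R B5 → L1 hit [D]
10: W B7 → L3 miss wb→B11 [D]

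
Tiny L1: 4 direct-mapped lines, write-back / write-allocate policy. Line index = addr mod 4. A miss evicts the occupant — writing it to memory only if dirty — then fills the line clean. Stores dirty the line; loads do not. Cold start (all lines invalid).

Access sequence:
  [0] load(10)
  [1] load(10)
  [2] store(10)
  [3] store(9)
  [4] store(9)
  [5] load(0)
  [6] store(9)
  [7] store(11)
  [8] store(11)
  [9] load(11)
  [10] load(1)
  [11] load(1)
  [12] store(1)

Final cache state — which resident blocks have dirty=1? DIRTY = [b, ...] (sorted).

0: R B10 -> L2 miss  d=-]
1: R B10 -> L2 hit  d=-]
2: W B10 -> L2 hit  d=D]
3: W B9 -> L1 miss  d=D]
4: W B9 -> L1 hit  d=D]
5: R B0 -> L0 miss  d=-]
6: W B9 -> L1 hit  d=D]
7: W B11 -> L3 miss  d=D]
8: W B11 -> L3 hit  d=D]
9: R B11 -> L3 hit  d=D]
10: R B1 -> L1 miss wb->B9  d=-]
11: R B1 -> L1 hit  d=-]
12: W B1 -> L1 hit  d=D]

DIRTY = [1, 10, 11]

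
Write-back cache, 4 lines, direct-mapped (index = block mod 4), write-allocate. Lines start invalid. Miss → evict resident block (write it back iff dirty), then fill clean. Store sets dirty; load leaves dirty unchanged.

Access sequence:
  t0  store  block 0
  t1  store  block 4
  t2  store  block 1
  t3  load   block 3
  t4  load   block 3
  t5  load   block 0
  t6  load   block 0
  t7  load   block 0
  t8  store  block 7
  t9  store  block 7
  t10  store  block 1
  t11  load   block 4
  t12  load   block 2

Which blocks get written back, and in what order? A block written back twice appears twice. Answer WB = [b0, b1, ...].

WB = [0, 4]

0: W B0 -> L0 miss  d=D]
1: W B4 -> L0 miss wb->B0  d=D]
2: W B1 -> L1 miss  d=D]
3: R B3 -> L3 miss  d=-]
4: R B3 -> L3 hit  d=-]
5: R B0 -> L0 miss wb->B4  d=-]
6: R B0 -> L0 hit  d=-]
7: R B0 -> L0 hit  d=-]
8: W B7 -> L3 miss  d=D]
9: W B7 -> L3 hit  d=D]
10: W B1 -> L1 hit  d=D]
11: R B4 -> L0 miss  d=-]
12: R B2 -> L2 miss  d=-]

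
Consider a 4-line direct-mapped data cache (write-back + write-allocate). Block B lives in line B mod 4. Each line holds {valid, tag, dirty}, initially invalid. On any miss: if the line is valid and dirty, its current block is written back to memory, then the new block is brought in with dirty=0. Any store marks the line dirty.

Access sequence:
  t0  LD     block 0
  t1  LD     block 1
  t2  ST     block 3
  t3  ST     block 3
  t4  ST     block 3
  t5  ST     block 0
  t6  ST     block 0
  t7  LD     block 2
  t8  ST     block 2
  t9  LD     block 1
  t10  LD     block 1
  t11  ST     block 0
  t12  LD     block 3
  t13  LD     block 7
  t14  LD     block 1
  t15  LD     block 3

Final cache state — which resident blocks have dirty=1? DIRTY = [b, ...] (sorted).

  0 | R B0 → L0 miss [-]
  1 | R B1 → L1 miss [-]
  2 | W B3 → L3 miss [D]
  3 | W B3 → L3 hit [D]
  4 | W B3 → L3 hit [D]
  5 | W B0 → L0 hit [D]
  6 | W B0 → L0 hit [D]
  7 | R B2 → L2 miss [-]
  8 | W B2 → L2 hit [D]
  9 | R B1 → L1 hit [-]
  10 | R B1 → L1 hit [-]
  11 | W B0 → L0 hit [D]
  12 | R B3 → L3 hit [D]
  13 | R B7 → L3 miss wb→B3 [-]
  14 | R B1 → L1 hit [-]
  15 | R B3 → L3 miss [-]

DIRTY = [0, 2]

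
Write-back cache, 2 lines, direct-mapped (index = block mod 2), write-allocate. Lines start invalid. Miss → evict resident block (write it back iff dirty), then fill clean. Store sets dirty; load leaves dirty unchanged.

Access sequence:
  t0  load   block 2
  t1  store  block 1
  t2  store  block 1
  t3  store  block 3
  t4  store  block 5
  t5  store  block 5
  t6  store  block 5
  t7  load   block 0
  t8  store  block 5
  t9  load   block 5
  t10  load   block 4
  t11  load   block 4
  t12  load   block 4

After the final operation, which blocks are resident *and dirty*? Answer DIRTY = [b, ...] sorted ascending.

DIRTY = [5]

  0 | R B2 → L0 miss [-]
  1 | W B1 → L1 miss [D]
  2 | W B1 → L1 hit [D]
  3 | W B3 → L1 miss wb→B1 [D]
  4 | W B5 → L1 miss wb→B3 [D]
  5 | W B5 → L1 hit [D]
  6 | W B5 → L1 hit [D]
  7 | R B0 → L0 miss [-]
  8 | W B5 → L1 hit [D]
  9 | R B5 → L1 hit [D]
  10 | R B4 → L0 miss [-]
  11 | R B4 → L0 hit [-]
  12 | R B4 → L0 hit [-]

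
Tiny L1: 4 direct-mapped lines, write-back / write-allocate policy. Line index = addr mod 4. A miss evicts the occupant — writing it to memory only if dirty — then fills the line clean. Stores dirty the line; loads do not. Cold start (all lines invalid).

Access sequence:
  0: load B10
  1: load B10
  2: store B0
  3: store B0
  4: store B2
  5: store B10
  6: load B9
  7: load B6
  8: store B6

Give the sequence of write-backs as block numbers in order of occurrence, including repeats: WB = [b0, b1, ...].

0: R B10 -> L2 miss  d=-]
1: R B10 -> L2 hit  d=-]
2: W B0 -> L0 miss  d=D]
3: W B0 -> L0 hit  d=D]
4: W B2 -> L2 miss  d=D]
5: W B10 -> L2 miss wb->B2  d=D]
6: R B9 -> L1 miss  d=-]
7: R B6 -> L2 miss wb->B10  d=-]
8: W B6 -> L2 hit  d=D]

WB = [2, 10]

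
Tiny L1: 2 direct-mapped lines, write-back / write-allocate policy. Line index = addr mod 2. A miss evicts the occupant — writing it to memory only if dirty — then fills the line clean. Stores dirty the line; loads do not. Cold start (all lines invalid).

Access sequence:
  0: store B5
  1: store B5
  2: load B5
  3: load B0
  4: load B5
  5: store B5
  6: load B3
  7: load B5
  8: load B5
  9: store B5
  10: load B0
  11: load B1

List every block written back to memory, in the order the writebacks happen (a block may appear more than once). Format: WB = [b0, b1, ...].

0: W B5 -> L1 miss  d=D]
1: W B5 -> L1 hit  d=D]
2: R B5 -> L1 hit  d=D]
3: R B0 -> L0 miss  d=-]
4: R B5 -> L1 hit  d=D]
5: W B5 -> L1 hit  d=D]
6: R B3 -> L1 miss wb->B5  d=-]
7: R B5 -> L1 miss  d=-]
8: R B5 -> L1 hit  d=-]
9: W B5 -> L1 hit  d=D]
10: R B0 -> L0 hit  d=-]
11: R B1 -> L1 miss wb->B5  d=-]

WB = [5, 5]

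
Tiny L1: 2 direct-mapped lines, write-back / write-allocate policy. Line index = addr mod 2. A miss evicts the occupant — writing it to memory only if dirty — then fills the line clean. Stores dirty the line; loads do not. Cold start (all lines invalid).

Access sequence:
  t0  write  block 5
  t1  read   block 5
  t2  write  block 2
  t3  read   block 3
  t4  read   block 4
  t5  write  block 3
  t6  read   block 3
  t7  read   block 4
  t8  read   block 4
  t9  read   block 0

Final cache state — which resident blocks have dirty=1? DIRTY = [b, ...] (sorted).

0: W B5 -> L1 miss  d=D]
1: R B5 -> L1 hit  d=D]
2: W B2 -> L0 miss  d=D]
3: R B3 -> L1 miss wb->B5  d=-]
4: R B4 -> L0 miss wb->B2  d=-]
5: W B3 -> L1 hit  d=D]
6: R B3 -> L1 hit  d=D]
7: R B4 -> L0 hit  d=-]
8: R B4 -> L0 hit  d=-]
9: R B0 -> L0 miss  d=-]

DIRTY = [3]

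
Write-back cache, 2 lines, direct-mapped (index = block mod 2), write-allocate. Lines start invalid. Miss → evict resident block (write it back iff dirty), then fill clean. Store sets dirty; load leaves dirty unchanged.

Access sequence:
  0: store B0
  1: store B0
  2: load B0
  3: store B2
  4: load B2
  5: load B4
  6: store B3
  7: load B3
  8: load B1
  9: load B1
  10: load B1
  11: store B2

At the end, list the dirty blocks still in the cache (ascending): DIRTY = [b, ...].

DIRTY = [2]

  0 | W B0 → L0 miss [D]
  1 | W B0 → L0 hit [D]
  2 | R B0 → L0 hit [D]
  3 | W B2 → L0 miss wb→B0 [D]
  4 | R B2 → L0 hit [D]
  5 | R B4 → L0 miss wb→B2 [-]
  6 | W B3 → L1 miss [D]
  7 | R B3 → L1 hit [D]
  8 | R B1 → L1 miss wb→B3 [-]
  9 | R B1 → L1 hit [-]
  10 | R B1 → L1 hit [-]
  11 | W B2 → L0 miss [D]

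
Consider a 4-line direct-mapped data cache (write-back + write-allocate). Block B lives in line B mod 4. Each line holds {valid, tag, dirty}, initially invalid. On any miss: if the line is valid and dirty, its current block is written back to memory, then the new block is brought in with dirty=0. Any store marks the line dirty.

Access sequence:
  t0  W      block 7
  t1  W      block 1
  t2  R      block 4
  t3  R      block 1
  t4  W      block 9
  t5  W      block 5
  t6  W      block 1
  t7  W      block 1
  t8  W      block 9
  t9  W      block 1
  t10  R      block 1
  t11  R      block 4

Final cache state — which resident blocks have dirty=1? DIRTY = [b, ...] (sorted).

0: W B7 → L3 miss [D]
1: W B1 → L1 miss [D]
2: R B4 → L0 miss [-]
3: R B1 → L1 hit [D]
4: W B9 → L1 miss wb→B1 [D]
5: W B5 → L1 miss wb→B9 [D]
6: W B1 → L1 miss wb→B5 [D]
7: W B1 → L1 hit [D]
8: W B9 → L1 miss wb→B1 [D]
9: W B1 → L1 miss wb→B9 [D]
10: R B1 → L1 hit [D]
11: R B4 → L0 hit [-]

DIRTY = [1, 7]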